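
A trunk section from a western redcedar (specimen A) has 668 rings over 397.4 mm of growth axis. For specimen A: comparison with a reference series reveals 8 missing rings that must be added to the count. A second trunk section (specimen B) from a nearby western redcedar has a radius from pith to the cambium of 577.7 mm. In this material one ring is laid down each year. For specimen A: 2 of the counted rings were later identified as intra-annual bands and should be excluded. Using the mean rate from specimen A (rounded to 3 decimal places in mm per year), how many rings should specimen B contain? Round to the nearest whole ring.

Specimen A: after corrections the count is 668 − 2 + 8 = 674 rings.
A: Mean rate = 397.4 mm / 674 years ≈ 0.590 mm per year.
Specimen B: 577.7 mm / 0.590 mm per year = 979.15 years ≈ 979 rings.

979 rings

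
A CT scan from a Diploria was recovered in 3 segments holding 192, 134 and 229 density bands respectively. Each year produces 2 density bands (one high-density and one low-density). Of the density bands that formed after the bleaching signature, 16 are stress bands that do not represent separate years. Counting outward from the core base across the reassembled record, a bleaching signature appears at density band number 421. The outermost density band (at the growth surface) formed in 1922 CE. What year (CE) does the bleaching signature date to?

Total density bands = 192 + 134 + 229 = 555.
Between density band 421 and the growth surface there are 555 − 421 = 134 density bands.
Removing the 16 false density bands leaves 134 − 16 = 118 true density bands beyond the bleaching signature.
Dividing by 2 density bands per year: 118 / 2 = 59 years.
The density band at the growth surface is 1922 CE, so the bleaching signature dates to 1922 − 59 = 1863 CE.

1863 CE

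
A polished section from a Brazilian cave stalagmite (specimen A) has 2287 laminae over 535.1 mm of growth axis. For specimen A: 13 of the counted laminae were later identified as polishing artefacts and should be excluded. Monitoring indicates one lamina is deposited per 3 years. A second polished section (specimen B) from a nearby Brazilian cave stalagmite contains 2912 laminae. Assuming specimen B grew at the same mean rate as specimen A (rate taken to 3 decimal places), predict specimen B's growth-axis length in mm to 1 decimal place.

681.4 mm

Specimen A: true lamina count = 2287 − 13 = 2274.
Specimen A: 2274 laminae at 3 years each span 2274 × 3 = 6822 years.
A: 535.1 mm over 6822 years gives 535.1 / 6822 ≈ 0.078 mm/year.
Specimen B: 2912 laminae at 3 years each span 2912 × 3 = 8736 years. For B, 0.078 mm/year × 8736 years = 681.4 mm.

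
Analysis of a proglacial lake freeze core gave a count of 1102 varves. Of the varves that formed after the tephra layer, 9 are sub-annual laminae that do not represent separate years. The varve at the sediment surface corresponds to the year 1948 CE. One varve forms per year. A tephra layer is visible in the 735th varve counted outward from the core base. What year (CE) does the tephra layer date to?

1590 CE

Between varve 735 and the sediment surface there are 1102 − 735 = 367 varves.
Excluding 9 false varves: 367 − 9 = 358.
The varve at the sediment surface is 1948 CE, so the tephra layer dates to 1948 − 358 = 1590 CE.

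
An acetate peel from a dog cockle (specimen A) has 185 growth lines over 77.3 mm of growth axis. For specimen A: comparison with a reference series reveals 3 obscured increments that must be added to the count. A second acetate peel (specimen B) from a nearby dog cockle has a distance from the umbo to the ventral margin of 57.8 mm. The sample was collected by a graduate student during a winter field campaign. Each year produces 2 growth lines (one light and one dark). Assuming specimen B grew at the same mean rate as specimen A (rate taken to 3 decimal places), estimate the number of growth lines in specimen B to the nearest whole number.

Specimen A: correcting the raw count gives 185 + 3 = 188 true growth lines.
Specimen A: with 2 growth lines per year, 188 / 2 = 94 years.
A: 77.3 mm over 94 years gives 77.3 / 94 ≈ 0.822 mm per year.
Specimen B: 57.8 mm / 0.822 mm per year = 70.32 years; at 2 growth lines per year that is 70.32 × 2 ≈ 141 growth lines.

141 growth lines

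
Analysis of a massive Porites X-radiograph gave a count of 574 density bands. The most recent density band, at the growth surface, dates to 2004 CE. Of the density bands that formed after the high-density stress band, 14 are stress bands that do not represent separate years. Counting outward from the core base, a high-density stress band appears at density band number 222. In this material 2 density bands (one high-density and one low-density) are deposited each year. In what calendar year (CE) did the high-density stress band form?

Between density band 222 and the growth surface there are 574 − 222 = 352 density bands.
Removing the 14 false density bands leaves 352 − 14 = 338 true density bands beyond the high-density stress band.
338 density bands at 2 per year is 338 / 2 = 169 years.
2004 − 169 = 1835 CE.

1835 CE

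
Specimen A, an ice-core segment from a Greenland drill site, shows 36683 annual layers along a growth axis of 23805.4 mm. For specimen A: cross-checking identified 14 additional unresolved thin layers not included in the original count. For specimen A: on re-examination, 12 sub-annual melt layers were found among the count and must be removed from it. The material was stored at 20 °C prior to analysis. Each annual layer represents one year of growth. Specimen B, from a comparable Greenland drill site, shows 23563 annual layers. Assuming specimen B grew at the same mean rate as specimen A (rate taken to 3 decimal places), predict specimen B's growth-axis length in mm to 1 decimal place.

Specimen A: correcting the raw count gives 36683 − 12 + 14 = 36685 true annual layers.
A: 23805.4 mm over 36685 years gives 23805.4 / 36685 ≈ 0.649 mm per year.
Length of B = 0.649 × 23563 = 15292.4 mm.

15292.4 mm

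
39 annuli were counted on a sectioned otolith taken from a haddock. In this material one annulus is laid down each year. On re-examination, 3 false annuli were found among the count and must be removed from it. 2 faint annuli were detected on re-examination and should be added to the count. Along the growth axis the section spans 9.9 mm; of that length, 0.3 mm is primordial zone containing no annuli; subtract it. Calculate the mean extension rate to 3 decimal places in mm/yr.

Adjusted count: 39 − 3 + 2 = 38 annuli.
Net length = 9.9 − 0.3 = 9.6 mm.
Mean rate = 9.6 mm / 38 years ≈ 0.253 mm/yr.

0.253 mm/yr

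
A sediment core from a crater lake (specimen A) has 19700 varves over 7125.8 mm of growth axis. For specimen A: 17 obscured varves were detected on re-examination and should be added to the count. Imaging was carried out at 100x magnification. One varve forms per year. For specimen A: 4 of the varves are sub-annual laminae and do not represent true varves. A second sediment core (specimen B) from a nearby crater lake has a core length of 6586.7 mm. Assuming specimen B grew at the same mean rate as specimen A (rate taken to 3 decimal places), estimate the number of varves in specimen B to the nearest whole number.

18246 varves

Specimen A: true varve count = 19700 − 4 + 17 = 19713.
A: Extension rate ≈ 7125.8 / 19713 = 0.361 mm/yr.
B spans 6586.7 / 0.361 = 18245.71 years ≈ 18246 varves.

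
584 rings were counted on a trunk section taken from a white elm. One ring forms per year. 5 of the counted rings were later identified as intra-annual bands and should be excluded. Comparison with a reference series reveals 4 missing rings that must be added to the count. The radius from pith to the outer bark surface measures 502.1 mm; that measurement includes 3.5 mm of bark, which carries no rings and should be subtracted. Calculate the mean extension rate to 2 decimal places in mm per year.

0.86 mm per year

Correcting the raw count gives 584 − 5 + 4 = 583 true rings.
The growth record spans 502.1 − 3.5 = 498.6 mm.
Extension rate ≈ 498.6 / 583 = 0.86 mm per year.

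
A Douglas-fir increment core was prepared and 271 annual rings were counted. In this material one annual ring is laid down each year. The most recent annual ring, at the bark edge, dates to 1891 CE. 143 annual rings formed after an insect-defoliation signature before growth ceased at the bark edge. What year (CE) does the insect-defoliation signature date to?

143 annual rings formed after the insect-defoliation signature.
1891 − 143 = 1748 CE.

1748 CE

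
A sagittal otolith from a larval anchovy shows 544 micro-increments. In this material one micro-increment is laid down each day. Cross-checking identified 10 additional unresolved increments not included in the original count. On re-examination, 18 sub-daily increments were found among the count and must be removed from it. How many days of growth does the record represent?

536 d

After corrections the count is 544 − 18 + 10 = 536 micro-increments.
At one micro-increment per day, that is 536 days.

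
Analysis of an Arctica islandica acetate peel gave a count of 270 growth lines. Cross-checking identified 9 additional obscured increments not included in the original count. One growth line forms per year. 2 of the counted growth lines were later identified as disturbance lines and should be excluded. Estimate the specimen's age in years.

After corrections the count is 270 − 2 + 9 = 277 growth lines.
One growth line per year makes the duration 277 years.

277 years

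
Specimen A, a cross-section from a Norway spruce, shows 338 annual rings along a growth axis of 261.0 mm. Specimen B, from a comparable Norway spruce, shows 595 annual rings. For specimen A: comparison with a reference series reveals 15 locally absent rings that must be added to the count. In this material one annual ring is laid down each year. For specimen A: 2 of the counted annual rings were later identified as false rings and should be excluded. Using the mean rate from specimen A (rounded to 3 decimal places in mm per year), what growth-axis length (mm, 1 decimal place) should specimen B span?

442.7 mm

Specimen A: true annual ring count = 338 − 2 + 15 = 351.
A: Mean rate = 261.0 mm / 351 years ≈ 0.744 mm/yr.
For B, 0.744 mm/year × 595 years = 442.7 mm.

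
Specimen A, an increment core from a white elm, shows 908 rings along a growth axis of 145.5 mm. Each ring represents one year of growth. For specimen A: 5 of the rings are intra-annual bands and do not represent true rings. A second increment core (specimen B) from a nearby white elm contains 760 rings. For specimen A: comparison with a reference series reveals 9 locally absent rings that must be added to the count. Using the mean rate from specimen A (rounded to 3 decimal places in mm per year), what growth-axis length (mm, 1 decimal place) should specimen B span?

121.6 mm

Specimen A: true ring count = 908 − 5 + 9 = 912.
A: Mean rate = 145.5 mm / 912 years ≈ 0.160 mm/yr.
B's length ≈ 0.160 × 760 = 121.6 mm.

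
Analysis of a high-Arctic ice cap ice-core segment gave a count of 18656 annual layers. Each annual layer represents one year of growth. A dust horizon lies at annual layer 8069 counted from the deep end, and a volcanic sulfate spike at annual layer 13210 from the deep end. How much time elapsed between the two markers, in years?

Separation: 13210 − 8069 = 5141 annual layers.
That is 5141 years at one annual layer per year.

5141 yr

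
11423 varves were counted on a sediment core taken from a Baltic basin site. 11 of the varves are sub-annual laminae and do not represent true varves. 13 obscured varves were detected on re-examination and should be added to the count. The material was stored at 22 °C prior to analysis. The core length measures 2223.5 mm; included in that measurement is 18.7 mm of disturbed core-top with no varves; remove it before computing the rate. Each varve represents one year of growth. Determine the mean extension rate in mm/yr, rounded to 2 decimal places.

0.19 mm/yr

After corrections the count is 11423 − 11 + 13 = 11425 varves.
The growth record spans 2223.5 − 18.7 = 2204.8 mm.
Extension rate ≈ 2204.8 / 11425 = 0.19 mm/yr.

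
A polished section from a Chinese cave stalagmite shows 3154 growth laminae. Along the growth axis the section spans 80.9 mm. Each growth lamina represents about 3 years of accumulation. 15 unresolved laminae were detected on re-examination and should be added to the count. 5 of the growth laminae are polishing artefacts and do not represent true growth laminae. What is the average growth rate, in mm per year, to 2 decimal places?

After corrections the count is 3154 − 5 + 15 = 3164 growth laminae.
3164 growth laminae at 3 years each span 3164 × 3 = 9492 years.
Mean rate = 80.9 mm / 9492 years ≈ 0.01 mm per year.

0.01 mm per year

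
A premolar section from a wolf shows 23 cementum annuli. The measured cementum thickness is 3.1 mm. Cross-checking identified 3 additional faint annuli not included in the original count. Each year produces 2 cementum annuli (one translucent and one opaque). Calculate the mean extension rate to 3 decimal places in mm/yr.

0.238 mm/yr

Correcting the raw count gives 23 + 3 = 26 true cementum annuli.
With 2 cementum annuli per year, 26 / 2 = 13 years.
Mean rate = 3.1 mm / 13 years ≈ 0.238 mm/yr.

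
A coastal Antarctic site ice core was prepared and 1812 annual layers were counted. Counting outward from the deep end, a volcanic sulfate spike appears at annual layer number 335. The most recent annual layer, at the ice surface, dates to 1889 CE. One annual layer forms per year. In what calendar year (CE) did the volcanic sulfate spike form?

412 CE

Between annual layer 335 and the ice surface there are 1812 − 335 = 1477 annual layers.
1889 − 1477 = 412 CE.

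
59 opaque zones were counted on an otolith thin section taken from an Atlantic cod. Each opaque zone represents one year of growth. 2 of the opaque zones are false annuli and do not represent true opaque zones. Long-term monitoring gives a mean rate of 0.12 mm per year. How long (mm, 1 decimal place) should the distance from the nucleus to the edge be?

After corrections the count is 59 − 2 = 57 opaque zones.
Predicted length = 0.12 mm/year × 57 years = 6.8 mm.

6.8 mm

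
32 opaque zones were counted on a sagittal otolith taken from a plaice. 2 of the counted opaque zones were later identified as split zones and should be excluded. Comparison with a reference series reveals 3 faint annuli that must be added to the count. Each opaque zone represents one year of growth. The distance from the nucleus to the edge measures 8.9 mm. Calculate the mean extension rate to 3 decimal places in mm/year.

0.270 mm/year

Adjusted count: 32 − 2 + 3 = 33 opaque zones.
Mean rate = 8.9 mm / 33 years ≈ 0.270 mm/year.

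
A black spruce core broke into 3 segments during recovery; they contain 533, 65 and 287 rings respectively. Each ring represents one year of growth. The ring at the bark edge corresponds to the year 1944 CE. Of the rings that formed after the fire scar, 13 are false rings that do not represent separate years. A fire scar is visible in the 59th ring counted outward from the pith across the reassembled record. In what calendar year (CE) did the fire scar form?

Total rings = 533 + 65 + 287 = 885.
885 − 59 = 826 rings lie beyond the fire scar toward the bark edge.
826 − 13 false = 813 true rings after the fire scar.
Counting back 813 years from 1944 CE places the fire scar in 1944 − 813 = 1131 CE.

1131 CE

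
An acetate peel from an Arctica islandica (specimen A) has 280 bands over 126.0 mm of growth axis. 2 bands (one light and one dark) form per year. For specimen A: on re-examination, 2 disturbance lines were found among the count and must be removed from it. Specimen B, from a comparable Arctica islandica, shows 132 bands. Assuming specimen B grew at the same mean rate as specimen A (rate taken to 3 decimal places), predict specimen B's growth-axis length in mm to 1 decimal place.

59.8 mm

Specimen A: adjusted count: 280 − 2 = 278 bands.
Specimen A: with 2 bands per year, 278 / 2 = 139 years.
A: Mean rate = 126.0 mm / 139 years ≈ 0.906 mm per year.
Specimen B: with 2 bands per year, 132 / 2 = 66 years. Length of B = 0.906 × 66 = 59.8 mm.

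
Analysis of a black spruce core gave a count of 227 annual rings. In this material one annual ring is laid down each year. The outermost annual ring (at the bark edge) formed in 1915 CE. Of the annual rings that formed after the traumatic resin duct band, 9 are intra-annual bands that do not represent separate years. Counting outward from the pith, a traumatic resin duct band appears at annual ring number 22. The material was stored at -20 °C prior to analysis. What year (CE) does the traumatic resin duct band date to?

1719 CE

Between annual ring 22 and the bark edge there are 227 − 22 = 205 annual rings.
Excluding 9 false annual rings: 205 − 9 = 196.
1915 − 196 = 1719 CE.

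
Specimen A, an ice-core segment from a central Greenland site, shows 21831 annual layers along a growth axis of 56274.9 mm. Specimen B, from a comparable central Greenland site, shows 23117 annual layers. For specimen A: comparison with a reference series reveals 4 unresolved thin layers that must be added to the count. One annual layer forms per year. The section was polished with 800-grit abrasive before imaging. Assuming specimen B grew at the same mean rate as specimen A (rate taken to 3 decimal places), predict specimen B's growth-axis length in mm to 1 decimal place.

Specimen A: true annual layer count = 21831 + 4 = 21835.
A: 56274.9 mm over 21835 years gives 56274.9 / 21835 ≈ 2.577 mm/year.
For B, 2.577 mm/year × 23117 years = 59572.5 mm.

59572.5 mm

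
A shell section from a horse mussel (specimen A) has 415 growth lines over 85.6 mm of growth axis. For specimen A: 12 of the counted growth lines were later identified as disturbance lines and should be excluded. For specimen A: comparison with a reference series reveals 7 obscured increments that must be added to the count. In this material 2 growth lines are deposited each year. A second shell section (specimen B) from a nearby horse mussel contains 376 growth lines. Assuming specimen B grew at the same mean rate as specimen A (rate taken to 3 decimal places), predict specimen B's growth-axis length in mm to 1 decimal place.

Specimen A: true growth line count = 415 − 12 + 7 = 410.
Specimen A: dividing by 2 growth lines per year: 410 / 2 = 205 years.
A: Mean rate = 85.6 mm / 205 years ≈ 0.418 mm/yr.
Specimen B: dividing by 2 growth lines per year: 376 / 2 = 188 years. For B, 0.418 mm/year × 188 years = 78.6 mm.

78.6 mm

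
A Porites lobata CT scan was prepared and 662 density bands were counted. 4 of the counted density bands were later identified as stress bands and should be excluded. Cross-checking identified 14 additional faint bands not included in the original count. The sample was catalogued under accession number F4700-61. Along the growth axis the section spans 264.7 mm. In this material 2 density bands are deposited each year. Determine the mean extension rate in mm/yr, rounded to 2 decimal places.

0.79 mm/yr

True density band count = 662 − 4 + 14 = 672.
672 density bands at 2 per year is 672 / 2 = 336 years.
264.7 mm over 336 years gives 264.7 / 336 ≈ 0.79 mm/yr.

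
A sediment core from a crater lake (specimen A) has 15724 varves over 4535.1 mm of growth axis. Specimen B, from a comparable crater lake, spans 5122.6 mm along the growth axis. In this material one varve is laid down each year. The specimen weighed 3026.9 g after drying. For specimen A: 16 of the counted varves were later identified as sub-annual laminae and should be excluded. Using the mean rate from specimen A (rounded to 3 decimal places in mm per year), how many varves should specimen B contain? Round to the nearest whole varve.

Specimen A: true varve count = 15724 − 16 = 15708.
A: Mean rate = 4535.1 mm / 15708 years ≈ 0.289 mm/yr.
Specimen B: 5122.6 mm / 0.289 mm per year = 17725.26 years ≈ 17725 varves.

17725 varves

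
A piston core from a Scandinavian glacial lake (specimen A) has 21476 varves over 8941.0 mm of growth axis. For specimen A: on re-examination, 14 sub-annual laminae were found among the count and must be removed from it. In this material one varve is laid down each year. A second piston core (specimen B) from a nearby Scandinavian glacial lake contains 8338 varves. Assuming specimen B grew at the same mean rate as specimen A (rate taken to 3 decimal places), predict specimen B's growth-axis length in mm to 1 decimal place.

Specimen A: true varve count = 21476 − 14 = 21462.
A: 8941.0 mm over 21462 years gives 8941.0 / 21462 ≈ 0.417 mm/year.
B's length ≈ 0.417 × 8338 = 3476.9 mm.

3476.9 mm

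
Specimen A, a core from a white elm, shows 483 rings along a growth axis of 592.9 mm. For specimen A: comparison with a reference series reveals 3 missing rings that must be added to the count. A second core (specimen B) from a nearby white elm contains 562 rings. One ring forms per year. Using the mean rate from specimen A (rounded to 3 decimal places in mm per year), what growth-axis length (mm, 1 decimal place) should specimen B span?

Specimen A: adjusted count: 483 + 3 = 486 rings.
A: 592.9 mm over 486 years gives 592.9 / 486 ≈ 1.220 mm/year.
Length of B = 1.220 × 562 = 685.6 mm.

685.6 mm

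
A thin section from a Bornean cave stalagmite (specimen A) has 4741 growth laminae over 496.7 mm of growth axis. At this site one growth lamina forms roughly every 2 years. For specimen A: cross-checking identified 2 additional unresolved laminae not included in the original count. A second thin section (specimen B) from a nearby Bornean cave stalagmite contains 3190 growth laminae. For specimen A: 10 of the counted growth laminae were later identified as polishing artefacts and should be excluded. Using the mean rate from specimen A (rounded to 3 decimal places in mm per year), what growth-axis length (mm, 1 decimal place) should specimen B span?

331.8 mm

Specimen A: adjusted count: 4741 − 10 + 2 = 4733 growth laminae.
Specimen A: multiplying by 2 years per growth lamina: 4733 × 2 = 9466 years.
A: Extension rate ≈ 496.7 / 9466 = 0.052 mm/yr.
Specimen B: multiplying by 2 years per growth lamina: 3190 × 2 = 6380 years. Length of B = 0.052 × 6380 = 331.8 mm.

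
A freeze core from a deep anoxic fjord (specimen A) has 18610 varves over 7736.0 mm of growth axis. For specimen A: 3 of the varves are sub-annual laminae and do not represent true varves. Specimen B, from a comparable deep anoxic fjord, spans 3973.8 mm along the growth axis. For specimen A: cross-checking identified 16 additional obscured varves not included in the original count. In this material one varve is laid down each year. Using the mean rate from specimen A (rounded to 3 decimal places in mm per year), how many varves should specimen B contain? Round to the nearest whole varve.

9575 varves

Specimen A: after corrections the count is 18610 − 3 + 16 = 18623 varves.
A: Mean rate = 7736.0 mm / 18623 years ≈ 0.415 mm/yr.
Specimen B: 3973.8 mm / 0.415 mm per year = 9575.42 years ≈ 9575 varves.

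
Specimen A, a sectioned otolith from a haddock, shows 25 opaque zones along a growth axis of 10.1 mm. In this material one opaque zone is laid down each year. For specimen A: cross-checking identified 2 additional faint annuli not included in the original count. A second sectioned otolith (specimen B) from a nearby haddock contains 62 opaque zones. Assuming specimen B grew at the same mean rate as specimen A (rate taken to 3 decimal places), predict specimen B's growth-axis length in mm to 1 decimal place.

Specimen A: correcting the raw count gives 25 + 2 = 27 true opaque zones.
A: Extension rate ≈ 10.1 / 27 = 0.374 mm/year.
Length of B = 0.374 × 62 = 23.2 mm.

23.2 mm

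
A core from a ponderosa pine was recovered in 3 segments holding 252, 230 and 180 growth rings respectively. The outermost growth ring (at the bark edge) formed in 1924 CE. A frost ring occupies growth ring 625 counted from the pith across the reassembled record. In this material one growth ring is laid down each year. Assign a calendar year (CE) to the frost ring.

Total growth rings = 252 + 230 + 180 = 662.
Between growth ring 625 and the bark edge there are 662 − 625 = 37 growth rings.
1924 − 37 = 1887 CE.

1887 CE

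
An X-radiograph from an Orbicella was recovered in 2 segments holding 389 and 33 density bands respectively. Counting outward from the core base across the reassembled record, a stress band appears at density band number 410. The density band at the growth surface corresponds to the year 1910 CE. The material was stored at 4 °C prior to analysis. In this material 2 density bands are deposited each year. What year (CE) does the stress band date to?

Total density bands = 389 + 33 = 422.
422 − 410 = 12 density bands lie beyond the stress band toward the growth surface.
12 density bands at 2 per year is 12 / 2 = 6 years.
Counting back 6 years from 1910 CE places the stress band in 1910 − 6 = 1904 CE.

1904 CE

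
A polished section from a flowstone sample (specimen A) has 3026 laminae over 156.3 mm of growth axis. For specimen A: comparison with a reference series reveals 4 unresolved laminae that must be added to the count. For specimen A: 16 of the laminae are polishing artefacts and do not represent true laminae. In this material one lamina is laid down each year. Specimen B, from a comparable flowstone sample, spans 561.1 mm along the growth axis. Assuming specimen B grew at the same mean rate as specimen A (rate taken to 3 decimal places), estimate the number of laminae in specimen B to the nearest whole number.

Specimen A: adjusted count: 3026 − 16 + 4 = 3014 laminae.
A: Mean rate = 156.3 mm / 3014 years ≈ 0.052 mm/year.
B spans 561.1 / 0.052 = 10790.38 years ≈ 10790 laminae.

10790 laminae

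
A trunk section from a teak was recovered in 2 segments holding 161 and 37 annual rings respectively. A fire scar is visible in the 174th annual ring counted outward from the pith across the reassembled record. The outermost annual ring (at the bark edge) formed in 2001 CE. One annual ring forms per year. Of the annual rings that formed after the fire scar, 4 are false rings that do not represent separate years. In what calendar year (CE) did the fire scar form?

1981 CE

Total annual rings = 161 + 37 = 198.
Between annual ring 174 and the bark edge there are 198 − 174 = 24 annual rings.
Excluding 4 false annual rings: 24 − 4 = 20.
2001 − 20 = 1981 CE.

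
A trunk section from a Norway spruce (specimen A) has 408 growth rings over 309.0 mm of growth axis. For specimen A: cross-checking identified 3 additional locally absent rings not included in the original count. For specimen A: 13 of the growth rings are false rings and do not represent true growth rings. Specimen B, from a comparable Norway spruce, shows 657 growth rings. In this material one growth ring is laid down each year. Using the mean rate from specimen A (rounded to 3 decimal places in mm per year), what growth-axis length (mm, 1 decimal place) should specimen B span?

Specimen A: adjusted count: 408 − 13 + 3 = 398 growth rings.
A: Mean rate = 309.0 mm / 398 years ≈ 0.776 mm/yr.
B's length ≈ 0.776 × 657 = 509.8 mm.

509.8 mm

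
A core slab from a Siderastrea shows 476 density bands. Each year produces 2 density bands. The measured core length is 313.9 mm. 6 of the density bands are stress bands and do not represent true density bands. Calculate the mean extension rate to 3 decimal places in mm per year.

Correcting the raw count gives 476 − 6 = 470 true density bands.
With 2 density bands per year, 470 / 2 = 235 years.
Mean rate = 313.9 mm / 235 years ≈ 1.336 mm per year.

1.336 mm per year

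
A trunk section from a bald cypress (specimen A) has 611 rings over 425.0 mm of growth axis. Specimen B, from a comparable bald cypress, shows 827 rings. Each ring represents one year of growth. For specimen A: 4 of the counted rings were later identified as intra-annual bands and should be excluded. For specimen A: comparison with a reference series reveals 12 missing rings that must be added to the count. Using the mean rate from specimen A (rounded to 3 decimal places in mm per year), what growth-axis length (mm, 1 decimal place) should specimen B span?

Specimen A: true ring count = 611 − 4 + 12 = 619.
A: Extension rate ≈ 425.0 / 619 = 0.687 mm per year.
Length of B = 0.687 × 827 = 568.1 mm.

568.1 mm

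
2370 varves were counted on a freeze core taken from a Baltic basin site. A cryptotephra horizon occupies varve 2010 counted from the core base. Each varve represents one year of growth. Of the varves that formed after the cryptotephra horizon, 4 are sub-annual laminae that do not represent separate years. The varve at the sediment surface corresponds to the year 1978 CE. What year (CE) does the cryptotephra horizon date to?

1622 CE

The cryptotephra horizon sits at varve 2010 from the core base, so 2370 − 2010 = 360 varves formed after it.
Excluding 4 false varves: 360 − 4 = 356.
Counting back 356 years from 1978 CE places the cryptotephra horizon in 1978 − 356 = 1622 CE.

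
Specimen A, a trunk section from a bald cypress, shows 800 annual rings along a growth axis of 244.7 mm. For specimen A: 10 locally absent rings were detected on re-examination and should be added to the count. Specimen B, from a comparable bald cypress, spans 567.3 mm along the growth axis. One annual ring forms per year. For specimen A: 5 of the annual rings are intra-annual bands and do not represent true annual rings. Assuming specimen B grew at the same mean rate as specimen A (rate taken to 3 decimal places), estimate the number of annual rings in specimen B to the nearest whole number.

Specimen A: adjusted count: 800 − 5 + 10 = 805 annual rings.
A: 244.7 mm over 805 years gives 244.7 / 805 ≈ 0.304 mm/year.
Specimen B: 567.3 mm / 0.304 mm per year = 1866.12 years ≈ 1866 annual rings.

1866 annual rings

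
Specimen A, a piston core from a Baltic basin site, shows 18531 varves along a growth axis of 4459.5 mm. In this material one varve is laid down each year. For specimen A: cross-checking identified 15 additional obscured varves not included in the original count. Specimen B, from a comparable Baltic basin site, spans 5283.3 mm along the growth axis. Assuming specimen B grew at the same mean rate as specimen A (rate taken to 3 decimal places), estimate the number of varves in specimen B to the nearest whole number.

Specimen A: correcting the raw count gives 18531 + 15 = 18546 true varves.
A: 4459.5 mm over 18546 years gives 4459.5 / 18546 ≈ 0.240 mm/yr.
Specimen B: 5283.3 mm / 0.240 mm per year = 22013.75 years ≈ 22014 varves.

22014 varves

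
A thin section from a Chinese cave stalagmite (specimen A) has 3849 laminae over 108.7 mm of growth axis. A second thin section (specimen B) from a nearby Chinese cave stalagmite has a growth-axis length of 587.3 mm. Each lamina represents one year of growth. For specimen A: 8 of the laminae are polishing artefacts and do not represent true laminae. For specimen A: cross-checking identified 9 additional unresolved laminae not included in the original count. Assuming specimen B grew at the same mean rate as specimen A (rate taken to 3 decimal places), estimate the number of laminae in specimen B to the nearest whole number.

Specimen A: correcting the raw count gives 3849 − 8 + 9 = 3850 true laminae.
A: Mean rate = 108.7 mm / 3850 years ≈ 0.028 mm/yr.
Specimen B: 587.3 mm / 0.028 mm per year = 20975.00 years ≈ 20975 laminae.

20975 laminae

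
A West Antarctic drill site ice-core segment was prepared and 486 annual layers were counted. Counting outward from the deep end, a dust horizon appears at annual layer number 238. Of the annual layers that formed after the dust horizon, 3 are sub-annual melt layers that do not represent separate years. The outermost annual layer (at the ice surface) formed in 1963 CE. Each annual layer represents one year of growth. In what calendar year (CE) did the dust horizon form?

Between annual layer 238 and the ice surface there are 486 − 238 = 248 annual layers.
Excluding 3 false annual layers: 248 − 3 = 245.
1963 − 245 = 1718 CE.

1718 CE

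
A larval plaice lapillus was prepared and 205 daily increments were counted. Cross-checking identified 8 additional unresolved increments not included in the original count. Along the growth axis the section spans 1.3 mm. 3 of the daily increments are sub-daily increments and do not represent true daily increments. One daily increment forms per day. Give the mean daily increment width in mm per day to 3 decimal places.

True daily increment count = 205 − 3 + 8 = 210.
1.3 mm over 210 days gives 1.3 / 210 ≈ 0.006 mm per day.

0.006 mm per day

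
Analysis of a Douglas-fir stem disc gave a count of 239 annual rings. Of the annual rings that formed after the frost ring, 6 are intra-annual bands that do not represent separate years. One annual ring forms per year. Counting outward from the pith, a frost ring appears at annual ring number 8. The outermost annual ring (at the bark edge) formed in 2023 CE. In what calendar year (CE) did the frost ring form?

1798 CE

239 − 8 = 231 annual rings lie beyond the frost ring toward the bark edge.
Removing the 6 false annual rings leaves 231 − 6 = 225 true annual rings beyond the frost ring.
2023 − 225 = 1798 CE.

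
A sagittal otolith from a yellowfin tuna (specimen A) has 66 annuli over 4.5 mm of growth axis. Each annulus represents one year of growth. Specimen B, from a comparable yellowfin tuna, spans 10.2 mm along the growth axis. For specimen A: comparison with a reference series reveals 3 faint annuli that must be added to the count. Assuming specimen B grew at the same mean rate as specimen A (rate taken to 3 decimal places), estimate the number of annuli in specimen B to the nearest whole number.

Specimen A: correcting the raw count gives 66 + 3 = 69 true annuli.
A: Mean rate = 4.5 mm / 69 years ≈ 0.065 mm/year.
For B, 10.2 / 0.065 = 156.92 years ≈ 157 annuli.

157 annuli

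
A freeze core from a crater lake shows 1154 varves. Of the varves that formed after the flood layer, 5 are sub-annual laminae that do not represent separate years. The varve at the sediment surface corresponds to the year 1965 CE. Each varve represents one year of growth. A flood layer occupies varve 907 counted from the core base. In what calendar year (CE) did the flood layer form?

Between varve 907 and the sediment surface there are 1154 − 907 = 247 varves.
Excluding 5 false varves: 247 − 5 = 242.
1965 − 242 = 1723 CE.

1723 CE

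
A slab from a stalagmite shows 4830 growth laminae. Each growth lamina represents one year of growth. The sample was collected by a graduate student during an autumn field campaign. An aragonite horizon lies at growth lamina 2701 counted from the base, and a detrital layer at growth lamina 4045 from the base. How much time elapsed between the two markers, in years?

Separation: 4045 − 2701 = 1344 growth laminae.
One growth lamina per year makes the interval 1344 years.

1344 years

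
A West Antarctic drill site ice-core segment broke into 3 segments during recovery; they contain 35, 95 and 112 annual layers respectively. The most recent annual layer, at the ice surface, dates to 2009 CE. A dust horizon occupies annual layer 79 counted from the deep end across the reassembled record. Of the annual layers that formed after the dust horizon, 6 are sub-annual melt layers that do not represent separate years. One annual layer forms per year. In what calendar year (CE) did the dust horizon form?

1852 CE

Total annual layers = 35 + 95 + 112 = 242.
242 − 79 = 163 annual layers lie beyond the dust horizon toward the ice surface.
Removing the 6 false annual layers leaves 163 − 6 = 157 true annual layers beyond the dust horizon.
Counting back 157 years from 2009 CE places the dust horizon in 2009 − 157 = 1852 CE.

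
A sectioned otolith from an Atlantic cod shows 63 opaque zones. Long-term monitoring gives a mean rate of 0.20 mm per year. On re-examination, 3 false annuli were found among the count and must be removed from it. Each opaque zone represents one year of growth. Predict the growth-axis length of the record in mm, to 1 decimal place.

True opaque zone count = 63 − 3 = 60.
Predicted length = 0.20 mm/year × 60 years = 12.0 mm.

12.0 mm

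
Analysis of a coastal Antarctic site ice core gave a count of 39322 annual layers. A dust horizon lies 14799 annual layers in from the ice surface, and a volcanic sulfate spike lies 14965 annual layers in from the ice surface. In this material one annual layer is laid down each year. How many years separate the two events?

The two markers are separated by 14965 − 14799 = 166 annual layers.
One annual layer per year makes the interval 166 years.

166 years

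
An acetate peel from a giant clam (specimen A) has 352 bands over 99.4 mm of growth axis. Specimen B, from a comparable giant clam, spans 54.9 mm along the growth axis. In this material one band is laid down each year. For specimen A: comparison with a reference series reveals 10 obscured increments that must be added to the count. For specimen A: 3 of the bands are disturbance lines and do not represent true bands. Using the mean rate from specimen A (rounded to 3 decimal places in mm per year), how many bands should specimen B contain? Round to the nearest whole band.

Specimen A: adjusted count: 352 − 3 + 10 = 359 bands.
A: 99.4 mm over 359 years gives 99.4 / 359 ≈ 0.277 mm/year.
For B, 54.9 / 0.277 = 198.19 years ≈ 198 bands.

198 bands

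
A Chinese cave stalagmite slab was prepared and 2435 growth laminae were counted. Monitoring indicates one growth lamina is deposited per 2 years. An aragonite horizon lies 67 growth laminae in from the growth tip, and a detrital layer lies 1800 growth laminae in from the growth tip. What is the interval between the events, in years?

The two markers are separated by 1800 − 67 = 1733 growth laminae.
Multiplying by 2 years per growth lamina: 1733 × 2 = 3466 years.

3466 yr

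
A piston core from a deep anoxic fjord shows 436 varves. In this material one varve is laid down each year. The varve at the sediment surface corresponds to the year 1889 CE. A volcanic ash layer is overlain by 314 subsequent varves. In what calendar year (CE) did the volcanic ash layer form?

1575 CE

314 varves formed after the volcanic ash layer.
Counting back 314 years from 1889 CE places the volcanic ash layer in 1889 − 314 = 1575 CE.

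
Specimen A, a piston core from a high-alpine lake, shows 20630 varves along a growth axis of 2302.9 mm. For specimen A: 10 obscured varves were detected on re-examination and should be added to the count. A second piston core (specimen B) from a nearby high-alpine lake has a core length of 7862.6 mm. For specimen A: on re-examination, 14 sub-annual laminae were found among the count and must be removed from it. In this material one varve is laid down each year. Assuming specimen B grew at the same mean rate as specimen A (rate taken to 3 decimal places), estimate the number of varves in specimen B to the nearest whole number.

Specimen A: after corrections the count is 20630 − 14 + 10 = 20626 varves.
A: Extension rate ≈ 2302.9 / 20626 = 0.112 mm per year.
Specimen B: 7862.6 mm / 0.112 mm per year = 70201.79 years ≈ 70202 varves.

70202 varves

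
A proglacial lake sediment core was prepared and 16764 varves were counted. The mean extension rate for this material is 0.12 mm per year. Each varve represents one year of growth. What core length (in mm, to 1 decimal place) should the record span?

16764 years of growth are recorded.
16764 years at 0.12 mm/year gives 0.12 × 16764 = 2011.7 mm.

2011.7 mm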